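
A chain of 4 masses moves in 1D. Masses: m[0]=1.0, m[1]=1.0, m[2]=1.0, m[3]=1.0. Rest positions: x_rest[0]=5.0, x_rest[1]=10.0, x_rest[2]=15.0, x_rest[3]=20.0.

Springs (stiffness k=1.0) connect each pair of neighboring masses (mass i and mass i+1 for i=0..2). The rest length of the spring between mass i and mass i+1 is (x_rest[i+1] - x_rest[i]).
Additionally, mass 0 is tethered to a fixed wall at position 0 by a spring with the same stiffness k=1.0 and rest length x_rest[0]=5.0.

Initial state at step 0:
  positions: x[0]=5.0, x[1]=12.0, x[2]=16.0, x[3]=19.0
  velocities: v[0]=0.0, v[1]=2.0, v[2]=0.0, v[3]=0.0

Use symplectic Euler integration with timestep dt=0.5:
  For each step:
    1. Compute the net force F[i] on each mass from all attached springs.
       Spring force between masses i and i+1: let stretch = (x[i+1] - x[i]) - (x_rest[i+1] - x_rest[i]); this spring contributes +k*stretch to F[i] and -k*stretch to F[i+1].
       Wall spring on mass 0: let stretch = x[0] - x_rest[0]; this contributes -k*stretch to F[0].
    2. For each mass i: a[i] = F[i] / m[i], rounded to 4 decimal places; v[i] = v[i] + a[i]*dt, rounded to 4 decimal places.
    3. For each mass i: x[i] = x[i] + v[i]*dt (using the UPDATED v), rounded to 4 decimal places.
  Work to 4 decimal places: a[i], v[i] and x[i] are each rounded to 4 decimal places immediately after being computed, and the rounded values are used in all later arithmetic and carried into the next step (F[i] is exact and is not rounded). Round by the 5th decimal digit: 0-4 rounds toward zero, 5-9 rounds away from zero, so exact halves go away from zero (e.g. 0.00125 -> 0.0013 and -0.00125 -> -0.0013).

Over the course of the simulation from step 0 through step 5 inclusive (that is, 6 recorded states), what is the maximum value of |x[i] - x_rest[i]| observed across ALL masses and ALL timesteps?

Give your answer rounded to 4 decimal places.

Answer: 2.3654

Derivation:
Step 0: x=[5.0000 12.0000 16.0000 19.0000] v=[0.0000 2.0000 0.0000 0.0000]
Step 1: x=[5.5000 12.2500 15.7500 19.5000] v=[1.0000 0.5000 -0.5000 1.0000]
Step 2: x=[6.3125 11.6875 15.5625 20.3125] v=[1.6250 -1.1250 -0.3750 1.6250]
Step 3: x=[6.8907 10.7500 15.5938 21.1875] v=[1.1563 -1.8750 0.0625 1.7500]
Step 4: x=[6.7110 10.0586 15.8126 21.9141] v=[-0.3594 -1.3828 0.4375 1.4532]
Step 5: x=[5.6905 9.9688 16.1183 22.3654] v=[-2.0411 -0.1796 0.6113 0.9025]
Max displacement = 2.3654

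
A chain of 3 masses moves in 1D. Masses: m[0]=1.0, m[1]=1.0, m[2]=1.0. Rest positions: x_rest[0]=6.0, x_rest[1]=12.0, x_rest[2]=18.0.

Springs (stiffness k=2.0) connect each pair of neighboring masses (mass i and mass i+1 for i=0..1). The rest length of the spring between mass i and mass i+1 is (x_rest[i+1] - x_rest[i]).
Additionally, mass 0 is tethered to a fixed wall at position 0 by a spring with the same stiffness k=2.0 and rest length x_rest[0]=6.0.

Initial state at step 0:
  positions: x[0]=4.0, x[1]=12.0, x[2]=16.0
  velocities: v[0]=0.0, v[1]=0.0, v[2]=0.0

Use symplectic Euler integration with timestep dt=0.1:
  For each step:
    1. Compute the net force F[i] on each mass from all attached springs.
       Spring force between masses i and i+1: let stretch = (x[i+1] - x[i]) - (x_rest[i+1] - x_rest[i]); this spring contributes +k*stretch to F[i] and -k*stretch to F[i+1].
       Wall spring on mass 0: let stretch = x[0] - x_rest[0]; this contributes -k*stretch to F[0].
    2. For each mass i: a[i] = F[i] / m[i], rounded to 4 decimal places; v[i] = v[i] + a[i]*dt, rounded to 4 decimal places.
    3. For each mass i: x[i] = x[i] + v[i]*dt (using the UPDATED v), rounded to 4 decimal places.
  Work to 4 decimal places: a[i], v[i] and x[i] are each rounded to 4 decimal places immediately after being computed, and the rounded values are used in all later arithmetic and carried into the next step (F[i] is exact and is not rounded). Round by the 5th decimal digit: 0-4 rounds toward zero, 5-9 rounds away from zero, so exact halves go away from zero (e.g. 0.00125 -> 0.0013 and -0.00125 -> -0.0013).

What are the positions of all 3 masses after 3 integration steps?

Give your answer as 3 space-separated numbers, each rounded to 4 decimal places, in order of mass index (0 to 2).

Answer: 4.4563 11.5476 16.2282

Derivation:
Step 0: x=[4.0000 12.0000 16.0000] v=[0.0000 0.0000 0.0000]
Step 1: x=[4.0800 11.9200 16.0400] v=[0.8000 -0.8000 0.4000]
Step 2: x=[4.2352 11.7656 16.1176] v=[1.5520 -1.5440 0.7760]
Step 3: x=[4.4563 11.5476 16.2282] v=[2.2110 -2.1797 1.1056]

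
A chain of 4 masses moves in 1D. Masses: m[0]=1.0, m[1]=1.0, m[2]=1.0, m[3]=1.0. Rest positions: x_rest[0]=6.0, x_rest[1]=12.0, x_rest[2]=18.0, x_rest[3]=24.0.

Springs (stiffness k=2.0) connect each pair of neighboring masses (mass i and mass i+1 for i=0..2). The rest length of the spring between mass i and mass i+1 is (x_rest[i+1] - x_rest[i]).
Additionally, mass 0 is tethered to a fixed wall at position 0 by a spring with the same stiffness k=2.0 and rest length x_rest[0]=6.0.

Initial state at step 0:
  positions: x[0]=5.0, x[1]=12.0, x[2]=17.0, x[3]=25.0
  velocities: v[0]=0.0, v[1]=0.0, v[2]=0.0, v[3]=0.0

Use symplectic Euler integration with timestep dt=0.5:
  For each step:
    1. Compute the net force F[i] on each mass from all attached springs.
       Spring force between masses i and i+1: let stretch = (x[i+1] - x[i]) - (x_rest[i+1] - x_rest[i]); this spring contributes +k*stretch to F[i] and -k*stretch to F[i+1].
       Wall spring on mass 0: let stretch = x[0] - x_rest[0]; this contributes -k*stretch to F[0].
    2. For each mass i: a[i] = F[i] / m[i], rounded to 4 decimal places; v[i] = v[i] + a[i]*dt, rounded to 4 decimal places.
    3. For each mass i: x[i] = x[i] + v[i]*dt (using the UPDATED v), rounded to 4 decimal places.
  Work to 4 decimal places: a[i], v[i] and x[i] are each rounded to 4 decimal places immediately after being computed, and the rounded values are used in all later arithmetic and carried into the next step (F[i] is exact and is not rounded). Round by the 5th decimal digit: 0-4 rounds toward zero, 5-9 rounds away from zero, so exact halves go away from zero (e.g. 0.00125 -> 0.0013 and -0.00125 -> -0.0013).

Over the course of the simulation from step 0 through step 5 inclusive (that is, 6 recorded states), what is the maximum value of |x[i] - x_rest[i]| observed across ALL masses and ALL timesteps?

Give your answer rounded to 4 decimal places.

Step 0: x=[5.0000 12.0000 17.0000 25.0000] v=[0.0000 0.0000 0.0000 0.0000]
Step 1: x=[6.0000 11.0000 18.5000 24.0000] v=[2.0000 -2.0000 3.0000 -2.0000]
Step 2: x=[6.5000 11.2500 19.0000 23.2500] v=[1.0000 0.5000 1.0000 -1.5000]
Step 3: x=[6.1250 13.0000 17.7500 23.3750] v=[-0.7500 3.5000 -2.5000 0.2500]
Step 4: x=[6.1250 13.6875 16.9375 23.6875] v=[0.0000 1.3750 -1.6250 0.6250]
Step 5: x=[6.8438 12.2188 17.8750 23.6250] v=[1.4375 -2.9375 1.8750 -0.1250]
Max displacement = 1.6875

Answer: 1.6875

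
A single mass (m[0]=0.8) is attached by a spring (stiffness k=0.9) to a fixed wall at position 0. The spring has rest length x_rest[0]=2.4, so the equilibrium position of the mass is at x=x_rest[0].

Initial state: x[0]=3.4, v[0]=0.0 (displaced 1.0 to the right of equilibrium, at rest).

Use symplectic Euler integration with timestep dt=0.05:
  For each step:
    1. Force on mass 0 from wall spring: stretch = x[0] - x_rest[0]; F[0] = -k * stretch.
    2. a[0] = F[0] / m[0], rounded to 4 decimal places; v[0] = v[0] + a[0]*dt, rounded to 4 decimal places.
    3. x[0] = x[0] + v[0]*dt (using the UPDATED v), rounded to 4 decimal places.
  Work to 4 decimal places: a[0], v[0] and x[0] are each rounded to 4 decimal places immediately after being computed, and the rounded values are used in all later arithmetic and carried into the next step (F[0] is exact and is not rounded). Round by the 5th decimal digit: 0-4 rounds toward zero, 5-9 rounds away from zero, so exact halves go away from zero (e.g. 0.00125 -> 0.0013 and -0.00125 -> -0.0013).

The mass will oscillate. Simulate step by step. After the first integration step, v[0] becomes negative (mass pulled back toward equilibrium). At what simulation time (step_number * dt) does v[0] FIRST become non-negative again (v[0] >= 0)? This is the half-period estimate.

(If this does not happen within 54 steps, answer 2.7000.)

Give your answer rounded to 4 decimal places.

Answer: 2.7000

Derivation:
Step 0: x=[3.4000] v=[0.0000]
Step 1: x=[3.3972] v=[-0.0563]
Step 2: x=[3.3916] v=[-0.1124]
Step 3: x=[3.3832] v=[-0.1682]
Step 4: x=[3.3720] v=[-0.2235]
Step 5: x=[3.3581] v=[-0.2782]
Step 6: x=[3.3415] v=[-0.3321]
Step 7: x=[3.3222] v=[-0.3851]
Step 8: x=[3.3004] v=[-0.4370]
Step 9: x=[3.2760] v=[-0.4877]
Step 10: x=[3.2492] v=[-0.5370]
Step 11: x=[3.2200] v=[-0.5848]
Step 12: x=[3.1885] v=[-0.6309]
Step 13: x=[3.1547] v=[-0.6753]
Step 14: x=[3.1188] v=[-0.7178]
Step 15: x=[3.0809] v=[-0.7582]
Step 16: x=[3.0411] v=[-0.7965]
Step 17: x=[2.9995] v=[-0.8326]
Step 18: x=[2.9562] v=[-0.8663]
Step 19: x=[2.9113] v=[-0.8976]
Step 20: x=[2.8650] v=[-0.9264]
Step 21: x=[2.8174] v=[-0.9526]
Step 22: x=[2.7686] v=[-0.9761]
Step 23: x=[2.7188] v=[-0.9968]
Step 24: x=[2.6681] v=[-1.0147]
Step 25: x=[2.6166] v=[-1.0298]
Step 26: x=[2.5645] v=[-1.0420]
Step 27: x=[2.5119] v=[-1.0513]
Step 28: x=[2.4590] v=[-1.0576]
Step 29: x=[2.4060] v=[-1.0609]
Step 30: x=[2.3529] v=[-1.0612]
Step 31: x=[2.3000] v=[-1.0586]
Step 32: x=[2.2474] v=[-1.0530]
Step 33: x=[2.1952] v=[-1.0444]
Step 34: x=[2.1436] v=[-1.0329]
Step 35: x=[2.0927] v=[-1.0185]
Step 36: x=[2.0426] v=[-1.0012]
Step 37: x=[1.9935] v=[-0.9811]
Step 38: x=[1.9456] v=[-0.9582]
Step 39: x=[1.8990] v=[-0.9326]
Step 40: x=[1.8538] v=[-0.9044]
Step 41: x=[1.8101] v=[-0.8737]
Step 42: x=[1.7681] v=[-0.8405]
Step 43: x=[1.7279] v=[-0.8050]
Step 44: x=[1.6895] v=[-0.7672]
Step 45: x=[1.6531] v=[-0.7272]
Step 46: x=[1.6188] v=[-0.6852]
Step 47: x=[1.5867] v=[-0.6413]
Step 48: x=[1.5569] v=[-0.5956]
Step 49: x=[1.5295] v=[-0.5482]
Step 50: x=[1.5045] v=[-0.4992]
Step 51: x=[1.4821] v=[-0.4488]
Step 52: x=[1.4622] v=[-0.3972]
Step 53: x=[1.4450] v=[-0.3445]
Step 54: x=[1.4305] v=[-0.2908]
v[0] did not become non-negative within 54 steps; using fallback time=2.7000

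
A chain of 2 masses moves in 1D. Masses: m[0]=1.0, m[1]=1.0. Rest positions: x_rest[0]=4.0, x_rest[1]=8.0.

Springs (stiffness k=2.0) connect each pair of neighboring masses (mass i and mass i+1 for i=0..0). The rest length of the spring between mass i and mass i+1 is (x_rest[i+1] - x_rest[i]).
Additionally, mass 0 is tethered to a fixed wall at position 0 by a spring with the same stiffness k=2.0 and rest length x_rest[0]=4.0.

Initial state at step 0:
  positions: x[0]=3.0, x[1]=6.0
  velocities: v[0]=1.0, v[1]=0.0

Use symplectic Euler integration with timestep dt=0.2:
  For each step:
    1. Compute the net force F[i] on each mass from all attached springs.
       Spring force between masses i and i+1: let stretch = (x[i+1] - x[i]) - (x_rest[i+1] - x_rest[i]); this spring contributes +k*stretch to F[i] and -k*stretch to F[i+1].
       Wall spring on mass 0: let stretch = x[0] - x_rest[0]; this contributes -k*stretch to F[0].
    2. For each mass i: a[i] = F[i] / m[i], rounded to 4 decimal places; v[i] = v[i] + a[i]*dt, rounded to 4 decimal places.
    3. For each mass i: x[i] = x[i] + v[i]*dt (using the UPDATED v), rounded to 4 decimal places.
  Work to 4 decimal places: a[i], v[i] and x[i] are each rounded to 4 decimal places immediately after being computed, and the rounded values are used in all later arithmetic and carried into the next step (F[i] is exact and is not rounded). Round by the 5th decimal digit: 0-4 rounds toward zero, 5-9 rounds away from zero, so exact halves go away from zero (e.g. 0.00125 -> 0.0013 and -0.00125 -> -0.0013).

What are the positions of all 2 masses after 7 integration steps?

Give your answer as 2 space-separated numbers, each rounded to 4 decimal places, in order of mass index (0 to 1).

Step 0: x=[3.0000 6.0000] v=[1.0000 0.0000]
Step 1: x=[3.2000 6.0800] v=[1.0000 0.4000]
Step 2: x=[3.3744 6.2496] v=[0.8720 0.8480]
Step 3: x=[3.5089 6.5092] v=[0.6723 1.2979]
Step 4: x=[3.6027 6.8488] v=[0.4689 1.6978]
Step 5: x=[3.6680 7.2487] v=[0.3263 1.9994]
Step 6: x=[3.7263 7.6821] v=[0.2914 2.1671]
Step 7: x=[3.8029 8.1191] v=[0.3832 2.1848]

Answer: 3.8029 8.1191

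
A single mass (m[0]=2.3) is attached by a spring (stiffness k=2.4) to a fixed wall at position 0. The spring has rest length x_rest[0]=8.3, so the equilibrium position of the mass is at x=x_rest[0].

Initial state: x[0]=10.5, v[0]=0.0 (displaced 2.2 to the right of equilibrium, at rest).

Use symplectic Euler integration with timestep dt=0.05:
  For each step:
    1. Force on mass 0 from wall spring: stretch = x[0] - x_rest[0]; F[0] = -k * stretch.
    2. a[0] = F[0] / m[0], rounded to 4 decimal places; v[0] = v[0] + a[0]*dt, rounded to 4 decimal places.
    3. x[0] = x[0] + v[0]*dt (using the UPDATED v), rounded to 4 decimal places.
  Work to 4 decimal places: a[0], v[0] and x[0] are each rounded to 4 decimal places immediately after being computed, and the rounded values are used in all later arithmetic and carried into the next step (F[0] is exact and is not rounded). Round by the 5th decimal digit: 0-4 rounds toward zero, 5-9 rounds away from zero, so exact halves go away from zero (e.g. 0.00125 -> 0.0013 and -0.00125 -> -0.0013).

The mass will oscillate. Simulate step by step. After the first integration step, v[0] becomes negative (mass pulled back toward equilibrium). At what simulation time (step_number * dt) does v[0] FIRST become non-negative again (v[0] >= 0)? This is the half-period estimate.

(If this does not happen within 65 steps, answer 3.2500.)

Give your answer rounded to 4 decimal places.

Step 0: x=[10.5000] v=[0.0000]
Step 1: x=[10.4943] v=[-0.1148]
Step 2: x=[10.4828] v=[-0.2293]
Step 3: x=[10.4656] v=[-0.3432]
Step 4: x=[10.4428] v=[-0.4562]
Step 5: x=[10.4144] v=[-0.5680]
Step 6: x=[10.3805] v=[-0.6783]
Step 7: x=[10.3412] v=[-0.7869]
Step 8: x=[10.2965] v=[-0.8934]
Step 9: x=[10.2466] v=[-0.9976]
Step 10: x=[10.1916] v=[-1.0992]
Step 11: x=[10.1317] v=[-1.1979]
Step 12: x=[10.0670] v=[-1.2935]
Step 13: x=[9.9977] v=[-1.3857]
Step 14: x=[9.9240] v=[-1.4743]
Step 15: x=[9.8461] v=[-1.5590]
Step 16: x=[9.7641] v=[-1.6397]
Step 17: x=[9.6783] v=[-1.7161]
Step 18: x=[9.5889] v=[-1.7880]
Step 19: x=[9.4961] v=[-1.8552]
Step 20: x=[9.4002] v=[-1.9176]
Step 21: x=[9.3015] v=[-1.9750]
Step 22: x=[9.2001] v=[-2.0273]
Step 23: x=[9.0964] v=[-2.0743]
Step 24: x=[8.9906] v=[-2.1159]
Step 25: x=[8.8830] v=[-2.1519]
Step 26: x=[8.7739] v=[-2.1823]
Step 27: x=[8.6636] v=[-2.2070]
Step 28: x=[8.5523] v=[-2.2260]
Step 29: x=[8.4403] v=[-2.2392]
Step 30: x=[8.3280] v=[-2.2465]
Step 31: x=[8.2156] v=[-2.2480]
Step 32: x=[8.1034] v=[-2.2436]
Step 33: x=[7.9917] v=[-2.2333]
Step 34: x=[7.8808] v=[-2.2172]
Step 35: x=[7.7710] v=[-2.1953]
Step 36: x=[7.6626] v=[-2.1677]
Step 37: x=[7.5559] v=[-2.1344]
Step 38: x=[7.4511] v=[-2.0956]
Step 39: x=[7.3485] v=[-2.0513]
Step 40: x=[7.2484] v=[-2.0017]
Step 41: x=[7.1511] v=[-1.9468]
Step 42: x=[7.0568] v=[-1.8869]
Step 43: x=[6.9657] v=[-1.8220]
Step 44: x=[6.8781] v=[-1.7524]
Step 45: x=[6.7942] v=[-1.6782]
Step 46: x=[6.7142] v=[-1.5996]
Step 47: x=[6.6384] v=[-1.5169]
Step 48: x=[6.5669] v=[-1.4302]
Step 49: x=[6.4999] v=[-1.3398]
Step 50: x=[6.4376] v=[-1.2459]
Step 51: x=[6.3802] v=[-1.1487]
Step 52: x=[6.3278] v=[-1.0485]
Step 53: x=[6.2805] v=[-0.9456]
Step 54: x=[6.2385] v=[-0.8402]
Step 55: x=[6.2019] v=[-0.7326]
Step 56: x=[6.1707] v=[-0.6231]
Step 57: x=[6.1451] v=[-0.5120]
Step 58: x=[6.1251] v=[-0.3996]
Step 59: x=[6.1108] v=[-0.2861]
Step 60: x=[6.1022] v=[-0.1719]
Step 61: x=[6.0993] v=[-0.0572]
Step 62: x=[6.1022] v=[0.0576]
First v>=0 after going negative at step 62, time=3.1000

Answer: 3.1000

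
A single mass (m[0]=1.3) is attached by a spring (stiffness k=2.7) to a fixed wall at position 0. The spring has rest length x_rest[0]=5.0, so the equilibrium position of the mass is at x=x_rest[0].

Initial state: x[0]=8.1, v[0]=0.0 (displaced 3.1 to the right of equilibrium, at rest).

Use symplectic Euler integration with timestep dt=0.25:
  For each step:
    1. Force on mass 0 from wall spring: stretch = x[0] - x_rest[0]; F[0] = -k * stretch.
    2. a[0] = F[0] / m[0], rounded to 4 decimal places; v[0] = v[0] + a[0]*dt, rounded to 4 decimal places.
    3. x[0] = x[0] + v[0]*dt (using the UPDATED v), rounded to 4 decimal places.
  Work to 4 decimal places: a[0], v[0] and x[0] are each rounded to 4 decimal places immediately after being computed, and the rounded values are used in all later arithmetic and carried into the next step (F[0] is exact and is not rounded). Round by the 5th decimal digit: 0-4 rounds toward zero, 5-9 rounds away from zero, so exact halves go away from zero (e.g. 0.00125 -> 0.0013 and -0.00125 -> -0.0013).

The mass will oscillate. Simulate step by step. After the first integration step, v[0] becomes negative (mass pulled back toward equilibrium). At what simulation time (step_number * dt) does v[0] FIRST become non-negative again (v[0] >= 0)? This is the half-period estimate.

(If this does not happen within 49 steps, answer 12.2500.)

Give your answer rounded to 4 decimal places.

Step 0: x=[8.1000] v=[0.0000]
Step 1: x=[7.6976] v=[-1.6096]
Step 2: x=[6.9450] v=[-3.0103]
Step 3: x=[5.9400] v=[-4.0202]
Step 4: x=[4.8129] v=[-4.5083]
Step 5: x=[3.7101] v=[-4.4112]
Step 6: x=[2.7747] v=[-3.7415]
Step 7: x=[2.1282] v=[-2.5861]
Step 8: x=[1.8545] v=[-1.0950]
Step 9: x=[1.9891] v=[0.5383]
First v>=0 after going negative at step 9, time=2.2500

Answer: 2.2500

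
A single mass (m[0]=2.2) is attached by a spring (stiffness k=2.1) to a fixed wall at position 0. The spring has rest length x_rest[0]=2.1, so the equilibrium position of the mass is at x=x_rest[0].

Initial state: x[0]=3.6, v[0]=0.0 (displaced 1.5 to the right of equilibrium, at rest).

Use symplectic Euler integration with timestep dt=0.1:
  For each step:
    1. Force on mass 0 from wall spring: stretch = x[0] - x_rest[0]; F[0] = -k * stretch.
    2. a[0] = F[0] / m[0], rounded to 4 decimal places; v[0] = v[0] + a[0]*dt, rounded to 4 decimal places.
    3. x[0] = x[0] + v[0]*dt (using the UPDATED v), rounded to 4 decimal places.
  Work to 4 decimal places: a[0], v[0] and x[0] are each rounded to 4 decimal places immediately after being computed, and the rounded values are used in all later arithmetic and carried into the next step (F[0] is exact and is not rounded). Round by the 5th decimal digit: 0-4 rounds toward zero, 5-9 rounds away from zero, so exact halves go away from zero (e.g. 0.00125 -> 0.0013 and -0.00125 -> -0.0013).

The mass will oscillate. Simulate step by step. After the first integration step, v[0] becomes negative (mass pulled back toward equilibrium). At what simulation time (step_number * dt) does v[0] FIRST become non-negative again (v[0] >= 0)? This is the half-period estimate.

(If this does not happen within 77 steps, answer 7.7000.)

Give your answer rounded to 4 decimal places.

Answer: 3.3000

Derivation:
Step 0: x=[3.6000] v=[0.0000]
Step 1: x=[3.5857] v=[-0.1432]
Step 2: x=[3.5572] v=[-0.2850]
Step 3: x=[3.5148] v=[-0.4241]
Step 4: x=[3.4589] v=[-0.5592]
Step 5: x=[3.3900] v=[-0.6889]
Step 6: x=[3.3088] v=[-0.8120]
Step 7: x=[3.2161] v=[-0.9274]
Step 8: x=[3.1127] v=[-1.0339]
Step 9: x=[2.9996] v=[-1.1306]
Step 10: x=[2.8780] v=[-1.2165]
Step 11: x=[2.7489] v=[-1.2908]
Step 12: x=[2.6136] v=[-1.3527]
Step 13: x=[2.4734] v=[-1.4017]
Step 14: x=[2.3297] v=[-1.4373]
Step 15: x=[2.1838] v=[-1.4592]
Step 16: x=[2.0371] v=[-1.4672]
Step 17: x=[1.8910] v=[-1.4612]
Step 18: x=[1.7469] v=[-1.4413]
Step 19: x=[1.6061] v=[-1.4076]
Step 20: x=[1.4701] v=[-1.3605]
Step 21: x=[1.3401] v=[-1.3004]
Step 22: x=[1.2173] v=[-1.2279]
Step 23: x=[1.1029] v=[-1.1436]
Step 24: x=[0.9981] v=[-1.0484]
Step 25: x=[0.9038] v=[-0.9432]
Step 26: x=[0.8209] v=[-0.8290]
Step 27: x=[0.7502] v=[-0.7069]
Step 28: x=[0.6924] v=[-0.5781]
Step 29: x=[0.6480] v=[-0.4437]
Step 30: x=[0.6175] v=[-0.3051]
Step 31: x=[0.6011] v=[-0.1636]
Step 32: x=[0.5991] v=[-0.0205]
Step 33: x=[0.6114] v=[0.1228]
First v>=0 after going negative at step 33, time=3.3000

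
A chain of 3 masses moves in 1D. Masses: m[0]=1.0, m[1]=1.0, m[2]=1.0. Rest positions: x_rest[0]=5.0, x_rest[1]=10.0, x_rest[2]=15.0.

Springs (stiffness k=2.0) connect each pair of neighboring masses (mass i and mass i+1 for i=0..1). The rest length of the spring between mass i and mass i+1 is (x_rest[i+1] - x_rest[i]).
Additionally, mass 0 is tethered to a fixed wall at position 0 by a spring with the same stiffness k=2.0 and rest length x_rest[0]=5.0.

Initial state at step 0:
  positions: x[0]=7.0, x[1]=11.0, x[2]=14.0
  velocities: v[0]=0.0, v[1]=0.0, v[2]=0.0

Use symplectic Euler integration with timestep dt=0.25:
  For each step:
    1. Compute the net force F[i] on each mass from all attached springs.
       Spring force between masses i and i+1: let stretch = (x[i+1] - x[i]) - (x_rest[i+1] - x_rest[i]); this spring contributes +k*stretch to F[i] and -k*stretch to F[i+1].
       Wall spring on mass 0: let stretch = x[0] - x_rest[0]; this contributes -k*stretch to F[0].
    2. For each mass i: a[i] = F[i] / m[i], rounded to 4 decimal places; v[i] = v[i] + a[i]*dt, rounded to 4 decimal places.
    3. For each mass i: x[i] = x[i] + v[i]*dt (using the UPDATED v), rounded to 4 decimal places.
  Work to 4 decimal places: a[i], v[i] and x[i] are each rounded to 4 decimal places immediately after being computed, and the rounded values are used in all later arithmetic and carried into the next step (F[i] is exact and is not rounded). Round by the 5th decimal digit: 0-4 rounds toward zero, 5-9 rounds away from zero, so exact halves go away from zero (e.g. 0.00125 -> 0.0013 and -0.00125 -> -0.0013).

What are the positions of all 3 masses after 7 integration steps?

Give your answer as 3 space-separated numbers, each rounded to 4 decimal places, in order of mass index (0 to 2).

Step 0: x=[7.0000 11.0000 14.0000] v=[0.0000 0.0000 0.0000]
Step 1: x=[6.6250 10.8750 14.2500] v=[-1.5000 -0.5000 1.0000]
Step 2: x=[5.9531 10.6406 14.7031] v=[-2.6875 -0.9375 1.8125]
Step 3: x=[5.1230 10.3281 15.2734] v=[-3.3203 -1.2500 2.2813]
Step 4: x=[4.3032 9.9831 15.8506] v=[-3.2793 -1.3799 2.3087]
Step 5: x=[3.6555 9.6616 16.3194] v=[-2.5910 -1.2861 1.8750]
Step 6: x=[3.3016 9.4215 16.5809] v=[-1.4157 -0.9603 1.0461]
Step 7: x=[3.3000 9.3114 16.5725] v=[-0.0066 -0.4406 -0.0336]

Answer: 3.3000 9.3114 16.5725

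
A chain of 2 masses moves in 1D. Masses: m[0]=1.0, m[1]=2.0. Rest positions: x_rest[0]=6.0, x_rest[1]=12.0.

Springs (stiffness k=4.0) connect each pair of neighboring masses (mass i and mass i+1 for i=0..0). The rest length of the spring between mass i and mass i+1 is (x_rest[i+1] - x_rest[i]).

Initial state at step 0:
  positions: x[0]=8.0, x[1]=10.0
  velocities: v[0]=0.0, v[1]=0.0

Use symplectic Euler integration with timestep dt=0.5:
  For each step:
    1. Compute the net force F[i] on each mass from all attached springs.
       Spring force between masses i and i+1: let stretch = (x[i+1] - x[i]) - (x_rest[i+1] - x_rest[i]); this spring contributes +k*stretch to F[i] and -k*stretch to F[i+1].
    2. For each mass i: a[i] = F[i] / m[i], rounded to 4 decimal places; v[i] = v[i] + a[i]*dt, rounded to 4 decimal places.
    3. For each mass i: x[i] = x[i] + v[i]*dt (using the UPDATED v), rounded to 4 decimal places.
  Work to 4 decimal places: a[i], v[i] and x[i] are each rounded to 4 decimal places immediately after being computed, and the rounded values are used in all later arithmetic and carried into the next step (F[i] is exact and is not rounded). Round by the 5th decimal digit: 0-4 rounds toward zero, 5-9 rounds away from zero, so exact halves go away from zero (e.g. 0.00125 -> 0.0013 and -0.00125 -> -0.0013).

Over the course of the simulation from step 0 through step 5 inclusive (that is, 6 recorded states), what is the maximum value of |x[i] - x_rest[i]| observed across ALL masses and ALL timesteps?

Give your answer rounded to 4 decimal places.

Step 0: x=[8.0000 10.0000] v=[0.0000 0.0000]
Step 1: x=[4.0000 12.0000] v=[-8.0000 4.0000]
Step 2: x=[2.0000 13.0000] v=[-4.0000 2.0000]
Step 3: x=[5.0000 11.5000] v=[6.0000 -3.0000]
Step 4: x=[8.5000 9.7500] v=[7.0000 -3.5000]
Step 5: x=[7.2500 10.3750] v=[-2.5000 1.2500]
Max displacement = 4.0000

Answer: 4.0000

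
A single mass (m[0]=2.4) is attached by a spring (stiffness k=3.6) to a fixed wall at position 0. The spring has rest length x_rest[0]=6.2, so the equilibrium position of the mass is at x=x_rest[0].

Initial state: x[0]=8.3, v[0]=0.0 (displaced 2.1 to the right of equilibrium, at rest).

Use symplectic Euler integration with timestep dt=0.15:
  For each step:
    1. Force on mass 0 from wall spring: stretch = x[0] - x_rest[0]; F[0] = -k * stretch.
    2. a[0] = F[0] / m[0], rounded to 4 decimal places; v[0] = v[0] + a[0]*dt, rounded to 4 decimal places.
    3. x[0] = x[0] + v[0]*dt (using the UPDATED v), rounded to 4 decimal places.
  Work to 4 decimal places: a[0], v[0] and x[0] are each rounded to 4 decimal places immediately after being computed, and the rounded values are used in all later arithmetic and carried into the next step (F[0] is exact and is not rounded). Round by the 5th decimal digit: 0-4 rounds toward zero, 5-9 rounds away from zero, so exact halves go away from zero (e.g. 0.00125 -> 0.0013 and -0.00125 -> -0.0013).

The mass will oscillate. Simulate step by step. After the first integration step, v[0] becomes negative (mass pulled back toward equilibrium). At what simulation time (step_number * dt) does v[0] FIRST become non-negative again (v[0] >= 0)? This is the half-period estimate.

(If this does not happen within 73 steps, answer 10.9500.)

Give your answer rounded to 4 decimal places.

Answer: 2.7000

Derivation:
Step 0: x=[8.3000] v=[0.0000]
Step 1: x=[8.2291] v=[-0.4725]
Step 2: x=[8.0897] v=[-0.9291]
Step 3: x=[7.8866] v=[-1.3543]
Step 4: x=[7.6265] v=[-1.7338]
Step 5: x=[7.3183] v=[-2.0548]
Step 6: x=[6.9723] v=[-2.3064]
Step 7: x=[6.6003] v=[-2.4802]
Step 8: x=[6.2148] v=[-2.5703]
Step 9: x=[5.8288] v=[-2.5736]
Step 10: x=[5.4553] v=[-2.4901]
Step 11: x=[5.1069] v=[-2.3225]
Step 12: x=[4.7954] v=[-2.0765]
Step 13: x=[4.5313] v=[-1.7605]
Step 14: x=[4.3236] v=[-1.3850]
Step 15: x=[4.1792] v=[-0.9628]
Step 16: x=[4.1030] v=[-0.5081]
Step 17: x=[4.0976] v=[-0.0363]
Step 18: x=[4.1631] v=[0.4367]
First v>=0 after going negative at step 18, time=2.7000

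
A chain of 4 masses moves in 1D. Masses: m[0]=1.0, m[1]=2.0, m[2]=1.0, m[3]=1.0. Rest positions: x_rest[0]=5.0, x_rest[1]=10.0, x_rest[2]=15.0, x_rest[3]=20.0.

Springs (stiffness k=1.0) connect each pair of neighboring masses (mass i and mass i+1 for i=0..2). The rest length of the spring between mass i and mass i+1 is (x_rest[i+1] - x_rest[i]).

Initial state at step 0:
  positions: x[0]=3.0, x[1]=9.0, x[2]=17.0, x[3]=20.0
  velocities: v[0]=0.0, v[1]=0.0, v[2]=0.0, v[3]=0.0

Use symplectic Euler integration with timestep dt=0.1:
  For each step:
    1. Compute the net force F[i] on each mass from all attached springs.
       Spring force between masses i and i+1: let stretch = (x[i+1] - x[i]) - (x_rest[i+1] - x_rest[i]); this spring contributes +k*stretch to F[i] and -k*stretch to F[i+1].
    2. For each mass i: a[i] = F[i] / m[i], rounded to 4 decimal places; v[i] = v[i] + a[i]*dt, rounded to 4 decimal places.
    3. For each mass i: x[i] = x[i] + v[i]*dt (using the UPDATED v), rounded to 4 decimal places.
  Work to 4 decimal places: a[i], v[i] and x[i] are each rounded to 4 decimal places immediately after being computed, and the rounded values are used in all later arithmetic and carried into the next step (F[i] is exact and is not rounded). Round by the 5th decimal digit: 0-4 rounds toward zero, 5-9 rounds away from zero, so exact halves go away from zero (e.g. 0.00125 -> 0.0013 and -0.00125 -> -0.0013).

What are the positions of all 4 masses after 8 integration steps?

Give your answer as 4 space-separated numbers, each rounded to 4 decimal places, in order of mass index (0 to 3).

Answer: 3.3589 9.3013 15.4570 20.5820

Derivation:
Step 0: x=[3.0000 9.0000 17.0000 20.0000] v=[0.0000 0.0000 0.0000 0.0000]
Step 1: x=[3.0100 9.0100 16.9500 20.0200] v=[0.1000 0.1000 -0.5000 0.2000]
Step 2: x=[3.0300 9.0297 16.8513 20.0593] v=[0.2000 0.1970 -0.9870 0.3930]
Step 3: x=[3.0600 9.0585 16.7065 20.1165] v=[0.3000 0.2881 -1.4484 0.5722]
Step 4: x=[3.1000 9.0956 16.5193 20.1896] v=[0.3999 0.3706 -1.8722 0.7312]
Step 5: x=[3.1500 9.1398 16.2946 20.2760] v=[0.4995 0.4420 -2.2475 0.8642]
Step 6: x=[3.2099 9.1898 16.0381 20.3726] v=[0.5985 0.5003 -2.5648 0.9661]
Step 7: x=[3.2796 9.2442 15.7565 20.4759] v=[0.6965 0.5437 -2.8162 1.0327]
Step 8: x=[3.3589 9.3013 15.4570 20.5820] v=[0.7930 0.5711 -2.9955 1.0608]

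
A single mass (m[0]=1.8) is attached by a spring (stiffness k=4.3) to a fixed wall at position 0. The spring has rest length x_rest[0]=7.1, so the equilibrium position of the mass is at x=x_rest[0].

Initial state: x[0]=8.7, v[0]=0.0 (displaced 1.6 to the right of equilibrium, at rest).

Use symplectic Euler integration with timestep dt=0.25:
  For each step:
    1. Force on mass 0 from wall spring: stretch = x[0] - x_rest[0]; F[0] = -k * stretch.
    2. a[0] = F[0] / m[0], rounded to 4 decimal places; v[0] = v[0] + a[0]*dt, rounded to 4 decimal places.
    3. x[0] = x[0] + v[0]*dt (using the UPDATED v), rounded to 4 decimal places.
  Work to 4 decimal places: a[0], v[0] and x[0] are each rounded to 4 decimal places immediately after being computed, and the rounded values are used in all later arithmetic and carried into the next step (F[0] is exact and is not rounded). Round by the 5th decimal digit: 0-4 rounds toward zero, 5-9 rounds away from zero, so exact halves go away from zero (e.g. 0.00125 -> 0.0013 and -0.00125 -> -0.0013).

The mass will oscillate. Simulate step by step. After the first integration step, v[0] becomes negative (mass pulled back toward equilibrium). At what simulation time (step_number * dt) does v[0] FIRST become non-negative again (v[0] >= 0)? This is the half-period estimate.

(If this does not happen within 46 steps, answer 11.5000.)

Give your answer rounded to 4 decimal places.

Answer: 2.2500

Derivation:
Step 0: x=[8.7000] v=[0.0000]
Step 1: x=[8.4611] v=[-0.9556]
Step 2: x=[8.0190] v=[-1.7685]
Step 3: x=[7.4397] v=[-2.3174]
Step 4: x=[6.8096] v=[-2.5203]
Step 5: x=[6.2229] v=[-2.3469]
Step 6: x=[5.7671] v=[-1.8231]
Step 7: x=[5.5103] v=[-1.0271]
Step 8: x=[5.4909] v=[-0.0777]
Step 9: x=[5.7117] v=[0.8833]
First v>=0 after going negative at step 9, time=2.2500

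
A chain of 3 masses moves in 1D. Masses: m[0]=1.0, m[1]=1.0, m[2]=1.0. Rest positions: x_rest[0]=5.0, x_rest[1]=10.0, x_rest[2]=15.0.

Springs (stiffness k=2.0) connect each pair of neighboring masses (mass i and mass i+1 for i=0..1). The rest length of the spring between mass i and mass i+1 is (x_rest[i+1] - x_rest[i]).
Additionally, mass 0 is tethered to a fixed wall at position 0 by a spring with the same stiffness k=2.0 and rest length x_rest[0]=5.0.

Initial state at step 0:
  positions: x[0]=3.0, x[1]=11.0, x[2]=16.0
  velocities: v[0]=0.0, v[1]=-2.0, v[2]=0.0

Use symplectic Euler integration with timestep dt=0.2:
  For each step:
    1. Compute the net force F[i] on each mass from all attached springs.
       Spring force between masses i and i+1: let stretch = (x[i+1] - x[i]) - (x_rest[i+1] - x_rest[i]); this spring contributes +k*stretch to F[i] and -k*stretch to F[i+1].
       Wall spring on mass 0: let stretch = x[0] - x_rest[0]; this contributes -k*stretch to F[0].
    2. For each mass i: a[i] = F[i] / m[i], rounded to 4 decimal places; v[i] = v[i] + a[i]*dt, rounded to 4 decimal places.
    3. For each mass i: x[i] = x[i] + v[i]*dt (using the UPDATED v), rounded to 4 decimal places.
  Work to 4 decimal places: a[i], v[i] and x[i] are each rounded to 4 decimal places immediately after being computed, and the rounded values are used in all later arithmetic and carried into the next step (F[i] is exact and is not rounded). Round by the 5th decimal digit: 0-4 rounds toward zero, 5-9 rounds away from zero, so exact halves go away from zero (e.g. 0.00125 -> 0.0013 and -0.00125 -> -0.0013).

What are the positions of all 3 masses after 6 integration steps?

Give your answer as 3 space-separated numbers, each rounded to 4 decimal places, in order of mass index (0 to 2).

Answer: 6.3309 8.5832 14.4167

Derivation:
Step 0: x=[3.0000 11.0000 16.0000] v=[0.0000 -2.0000 0.0000]
Step 1: x=[3.4000 10.3600 16.0000] v=[2.0000 -3.2000 0.0000]
Step 2: x=[4.0848 9.6144 15.9488] v=[3.4240 -3.7280 -0.2560]
Step 3: x=[4.8852 8.9332 15.7908] v=[4.0019 -3.4061 -0.7898]
Step 4: x=[5.6186 8.4767 15.4842] v=[3.6670 -2.2823 -1.5328]
Step 5: x=[6.1312 8.3522 15.0170] v=[2.5628 -0.6225 -2.3358]
Step 6: x=[6.3309 8.5832 14.4167] v=[0.9987 1.1550 -3.0017]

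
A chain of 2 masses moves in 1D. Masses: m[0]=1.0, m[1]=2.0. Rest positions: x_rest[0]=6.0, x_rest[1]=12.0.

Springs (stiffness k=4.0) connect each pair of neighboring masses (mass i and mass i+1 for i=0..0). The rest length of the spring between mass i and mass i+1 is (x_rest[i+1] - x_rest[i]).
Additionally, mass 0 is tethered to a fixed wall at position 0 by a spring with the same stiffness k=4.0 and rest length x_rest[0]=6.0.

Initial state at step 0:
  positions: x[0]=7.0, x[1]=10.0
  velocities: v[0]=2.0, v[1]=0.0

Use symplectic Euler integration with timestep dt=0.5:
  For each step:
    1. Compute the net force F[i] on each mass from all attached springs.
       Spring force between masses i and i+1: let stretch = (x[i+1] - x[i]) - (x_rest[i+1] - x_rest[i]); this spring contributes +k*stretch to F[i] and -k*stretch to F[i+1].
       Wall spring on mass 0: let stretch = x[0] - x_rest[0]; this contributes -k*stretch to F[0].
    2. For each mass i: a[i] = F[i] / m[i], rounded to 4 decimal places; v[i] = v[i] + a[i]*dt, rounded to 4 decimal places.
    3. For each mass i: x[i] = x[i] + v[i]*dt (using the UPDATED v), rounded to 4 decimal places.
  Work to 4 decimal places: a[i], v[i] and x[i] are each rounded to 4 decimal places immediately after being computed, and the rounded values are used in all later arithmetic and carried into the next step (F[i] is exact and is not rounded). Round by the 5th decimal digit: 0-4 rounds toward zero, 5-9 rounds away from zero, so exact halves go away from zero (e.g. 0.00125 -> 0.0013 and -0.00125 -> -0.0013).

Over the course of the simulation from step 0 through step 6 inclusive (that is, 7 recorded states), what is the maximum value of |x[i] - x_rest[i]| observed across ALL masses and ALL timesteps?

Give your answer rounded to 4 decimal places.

Answer: 2.2813

Derivation:
Step 0: x=[7.0000 10.0000] v=[2.0000 0.0000]
Step 1: x=[4.0000 11.5000] v=[-6.0000 3.0000]
Step 2: x=[4.5000 12.2500] v=[1.0000 1.5000]
Step 3: x=[8.2500 12.1250] v=[7.5000 -0.2500]
Step 4: x=[7.6250 13.0625] v=[-1.2500 1.8750]
Step 5: x=[4.8125 14.2813] v=[-5.6250 2.4375]
Step 6: x=[6.6563 13.7657] v=[3.6876 -1.0313]
Max displacement = 2.2813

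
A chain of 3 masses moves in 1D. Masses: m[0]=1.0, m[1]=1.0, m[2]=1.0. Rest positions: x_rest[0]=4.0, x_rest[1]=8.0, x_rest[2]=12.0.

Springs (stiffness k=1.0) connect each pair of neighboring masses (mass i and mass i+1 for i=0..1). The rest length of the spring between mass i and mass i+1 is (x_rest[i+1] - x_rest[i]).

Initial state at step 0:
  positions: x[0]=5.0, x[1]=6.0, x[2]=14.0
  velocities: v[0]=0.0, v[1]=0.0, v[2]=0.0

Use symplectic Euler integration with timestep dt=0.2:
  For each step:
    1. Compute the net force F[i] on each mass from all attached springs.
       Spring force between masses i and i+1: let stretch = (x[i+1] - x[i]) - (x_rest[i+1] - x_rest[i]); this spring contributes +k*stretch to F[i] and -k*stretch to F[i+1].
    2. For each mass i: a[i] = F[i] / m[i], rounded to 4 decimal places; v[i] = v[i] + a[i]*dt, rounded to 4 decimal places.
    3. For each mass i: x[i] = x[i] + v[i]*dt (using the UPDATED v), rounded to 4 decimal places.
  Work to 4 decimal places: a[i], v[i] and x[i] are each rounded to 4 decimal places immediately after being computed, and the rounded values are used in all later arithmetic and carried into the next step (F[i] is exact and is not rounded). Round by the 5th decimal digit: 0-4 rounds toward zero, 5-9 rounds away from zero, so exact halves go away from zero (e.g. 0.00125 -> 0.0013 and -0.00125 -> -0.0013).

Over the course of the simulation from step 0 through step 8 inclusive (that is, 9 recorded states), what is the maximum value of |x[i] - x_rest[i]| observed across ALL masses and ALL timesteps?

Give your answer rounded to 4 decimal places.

Answer: 2.6634

Derivation:
Step 0: x=[5.0000 6.0000 14.0000] v=[0.0000 0.0000 0.0000]
Step 1: x=[4.8800 6.2800 13.8400] v=[-0.6000 1.4000 -0.8000]
Step 2: x=[4.6560 6.8064 13.5376] v=[-1.1200 2.6320 -1.5120]
Step 3: x=[4.3580 7.5160 13.1260] v=[-1.4899 3.5482 -2.0582]
Step 4: x=[4.0263 8.3237 12.6500] v=[-1.6583 4.0386 -2.3802]
Step 5: x=[3.7065 9.1326 12.1609] v=[-1.5988 4.0444 -2.4455]
Step 6: x=[3.4438 9.8456 11.7107] v=[-1.3136 3.5648 -2.2512]
Step 7: x=[3.2772 10.3771 11.3459] v=[-0.8332 2.6575 -1.8242]
Step 8: x=[3.2346 10.6634 11.1023] v=[-0.2132 1.4313 -1.2180]
Max displacement = 2.6634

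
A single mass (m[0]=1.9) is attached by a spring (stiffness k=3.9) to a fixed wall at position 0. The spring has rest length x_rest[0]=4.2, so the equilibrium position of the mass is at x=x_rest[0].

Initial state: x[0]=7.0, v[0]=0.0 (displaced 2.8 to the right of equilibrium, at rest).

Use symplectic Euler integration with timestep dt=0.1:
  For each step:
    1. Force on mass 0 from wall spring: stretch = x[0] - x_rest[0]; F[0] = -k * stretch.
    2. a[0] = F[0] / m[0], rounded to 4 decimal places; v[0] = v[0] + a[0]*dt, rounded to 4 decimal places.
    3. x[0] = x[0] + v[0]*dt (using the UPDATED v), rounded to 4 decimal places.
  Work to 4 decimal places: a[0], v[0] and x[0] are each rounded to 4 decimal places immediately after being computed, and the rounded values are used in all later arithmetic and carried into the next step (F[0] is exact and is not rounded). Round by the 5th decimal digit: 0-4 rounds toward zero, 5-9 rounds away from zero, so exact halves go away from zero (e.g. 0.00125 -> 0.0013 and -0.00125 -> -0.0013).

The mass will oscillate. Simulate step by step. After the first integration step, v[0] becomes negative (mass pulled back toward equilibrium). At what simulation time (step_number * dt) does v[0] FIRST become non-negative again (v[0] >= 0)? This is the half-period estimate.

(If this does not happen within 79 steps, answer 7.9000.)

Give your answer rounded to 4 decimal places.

Answer: 2.2000

Derivation:
Step 0: x=[7.0000] v=[0.0000]
Step 1: x=[6.9425] v=[-0.5747]
Step 2: x=[6.8287] v=[-1.1376]
Step 3: x=[6.6610] v=[-1.6772]
Step 4: x=[6.4428] v=[-2.1824]
Step 5: x=[6.1785] v=[-2.6428]
Step 6: x=[5.8736] v=[-3.0489]
Step 7: x=[5.5344] v=[-3.3924]
Step 8: x=[5.1678] v=[-3.6663]
Step 9: x=[4.7813] v=[-3.8650]
Step 10: x=[4.3829] v=[-3.9843]
Step 11: x=[3.9807] v=[-4.0218]
Step 12: x=[3.5830] v=[-3.9768]
Step 13: x=[3.1980] v=[-3.8502]
Step 14: x=[2.8336] v=[-3.6445]
Step 15: x=[2.4972] v=[-3.3640]
Step 16: x=[2.1958] v=[-3.0145]
Step 17: x=[1.9355] v=[-2.6031]
Step 18: x=[1.7217] v=[-2.1383]
Step 19: x=[1.5587] v=[-1.6296]
Step 20: x=[1.4500] v=[-1.0874]
Step 21: x=[1.3977] v=[-0.5229]
Step 22: x=[1.4029] v=[0.0523]
First v>=0 after going negative at step 22, time=2.2000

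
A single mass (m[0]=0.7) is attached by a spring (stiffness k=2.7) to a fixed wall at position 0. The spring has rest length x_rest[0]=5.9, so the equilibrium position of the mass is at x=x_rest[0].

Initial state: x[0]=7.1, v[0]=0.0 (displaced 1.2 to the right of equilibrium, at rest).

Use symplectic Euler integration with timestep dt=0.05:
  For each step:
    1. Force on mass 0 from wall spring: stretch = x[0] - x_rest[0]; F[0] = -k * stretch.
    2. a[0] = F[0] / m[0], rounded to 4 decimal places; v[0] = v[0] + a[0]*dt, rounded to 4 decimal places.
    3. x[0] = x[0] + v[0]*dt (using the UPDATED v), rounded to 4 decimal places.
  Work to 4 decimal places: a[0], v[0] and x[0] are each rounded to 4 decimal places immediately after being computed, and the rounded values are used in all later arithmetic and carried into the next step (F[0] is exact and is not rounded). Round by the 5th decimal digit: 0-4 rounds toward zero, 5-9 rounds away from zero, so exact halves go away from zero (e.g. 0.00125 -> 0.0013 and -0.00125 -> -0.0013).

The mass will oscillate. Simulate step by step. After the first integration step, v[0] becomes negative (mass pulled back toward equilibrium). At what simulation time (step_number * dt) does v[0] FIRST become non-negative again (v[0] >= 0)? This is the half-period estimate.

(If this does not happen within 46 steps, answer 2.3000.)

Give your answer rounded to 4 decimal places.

Step 0: x=[7.1000] v=[0.0000]
Step 1: x=[7.0884] v=[-0.2314]
Step 2: x=[7.0654] v=[-0.4606]
Step 3: x=[7.0311] v=[-0.6854]
Step 4: x=[6.9859] v=[-0.9035]
Step 5: x=[6.9303] v=[-1.1129]
Step 6: x=[6.8647] v=[-1.3116]
Step 7: x=[6.7898] v=[-1.4977]
Step 8: x=[6.7063] v=[-1.6693]
Step 9: x=[6.6151] v=[-1.8248]
Step 10: x=[6.5170] v=[-1.9627]
Step 11: x=[6.4129] v=[-2.0817]
Step 12: x=[6.3039] v=[-2.1806]
Step 13: x=[6.1910] v=[-2.2585]
Step 14: x=[6.0753] v=[-2.3146]
Step 15: x=[5.9579] v=[-2.3484]
Step 16: x=[5.8399] v=[-2.3596]
Step 17: x=[5.7225] v=[-2.3480]
Step 18: x=[5.6068] v=[-2.3138]
Step 19: x=[5.4939] v=[-2.2573]
Step 20: x=[5.3850] v=[-2.1790]
Step 21: x=[5.2810] v=[-2.0797]
Step 22: x=[5.1830] v=[-1.9603]
Step 23: x=[5.0919] v=[-1.8220]
Step 24: x=[5.0086] v=[-1.6662]
Step 25: x=[4.9339] v=[-1.4943]
Step 26: x=[4.8685] v=[-1.3080]
Step 27: x=[4.8130] v=[-1.1091]
Step 28: x=[4.7680] v=[-0.8995]
Step 29: x=[4.7339] v=[-0.6812]
Step 30: x=[4.7111] v=[-0.4563]
Step 31: x=[4.6998] v=[-0.2270]
Step 32: x=[4.7000] v=[0.0045]
First v>=0 after going negative at step 32, time=1.6000

Answer: 1.6000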